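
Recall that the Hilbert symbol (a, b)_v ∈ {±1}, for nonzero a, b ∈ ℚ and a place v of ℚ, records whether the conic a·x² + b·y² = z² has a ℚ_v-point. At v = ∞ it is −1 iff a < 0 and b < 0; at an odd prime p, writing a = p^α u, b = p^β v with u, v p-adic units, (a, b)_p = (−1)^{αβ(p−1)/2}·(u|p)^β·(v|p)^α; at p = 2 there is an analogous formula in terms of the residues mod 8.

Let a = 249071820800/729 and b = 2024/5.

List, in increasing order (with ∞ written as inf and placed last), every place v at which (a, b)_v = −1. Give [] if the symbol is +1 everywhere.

[2, 5, 19, 23]

Mod squares: a ≡ 38, b ≡ 2530. Check v ∈ {∞, 2, 3, 5, 11, 19, 23}.
v=2: v_2(a)=13, v_2(b)=3; units ≡ 3, 1 (mod 8); ε·ε+αω+βω = 1·0+13·0+3·1 ≡ 1  ⇒  (a,b)_2 = -1.
v=5: a=5^2·(≡3), b=5^-1·(≡4) mod 5; (3|5)=-1, (4|5)=+1; (−1)^{2·-1·2}·(-1)^-1·(+1)^2 = -1.
v=19: a=19^1·(≡3), b=19^0·(≡2) mod 19; (3|19)=-1, (2|19)=-1; (−1)^{1·0·9}·(-1)^0·(-1)^1 = -1.
v=∞: 38 > 0 and 2530 > 0  ⇒  (a,b)_∞ = +1.
v=3: a=3^-6·(≡2), b=3^0·(≡1) mod 3; (2|3)=-1, (1|3)=+1; (−1)^{-6·0·1}·(-1)^0·(+1)^-6 = +1.
v=11: a=11^2·(≡9), b=11^1·(≡6) mod 11; (9|11)=+1, (6|11)=-1; (−1)^{2·1·5}·(+1)^1·(-1)^2 = +1.
v=23: a=23^2·(≡11), b=23^1·(≡13) mod 23; (11|23)=-1, (13|23)=+1; (−1)^{2·1·11}·(-1)^1·(+1)^2 = -1.
Ram(38, 2530) = {2, 5, 19, 23}; no ℚ_2-point on the conic.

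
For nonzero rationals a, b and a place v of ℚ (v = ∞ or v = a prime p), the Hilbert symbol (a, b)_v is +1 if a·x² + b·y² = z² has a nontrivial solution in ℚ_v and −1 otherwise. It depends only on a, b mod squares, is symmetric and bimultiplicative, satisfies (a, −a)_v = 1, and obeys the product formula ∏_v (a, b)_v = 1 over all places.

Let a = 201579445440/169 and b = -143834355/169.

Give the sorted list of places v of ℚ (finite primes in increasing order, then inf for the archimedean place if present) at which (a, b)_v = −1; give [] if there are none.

[5, 29, 37, 41]

Mod squares: a ≡ 255635, b ≡ -326155. Check v ∈ {∞, 2, 3, 5, 7, 13, 29, 37, 41, 43}.
v=37: a=37^2·(≡2), b=37^1·(≡33) mod 37; (2|37)=-1, (33|37)=+1; (−1)^{2·1·18}·(-1)^1·(+1)^2 = -1.
v=∞: 255635 > 0 and -326155 < 0  ⇒  (a,b)_∞ = +1.
v=29: a=29^1·(≡1), b=29^0·(≡2) mod 29; (1|29)=+1, (2|29)=-1; (−1)^{1·0·14}·(+1)^0·(-1)^1 = -1.
v=3: a=3^2·(≡2), b=3^2·(≡2) mod 3; (2|3)=-1, (2|3)=-1; (−1)^{2·2·1}·(-1)^2·(-1)^2 = +1.
v=2: v_2(a)=6, v_2(b)=0; units ≡ 3, 5 (mod 8); ε·ε+αω+βω = 1·0+6·1+0·1 ≡ 0  ⇒  (a,b)_2 = +1.
v=7: a=7^0·(≡2), b=7^2·(≡6) mod 7; (2|7)=+1, (6|7)=-1; (−1)^{0·2·3}·(+1)^2·(-1)^0 = +1.
v=41: a=41^1·(≡11), b=41^1·(≡2) mod 41; (11|41)=-1, (2|41)=+1; (−1)^{1·1·20}·(-1)^1·(+1)^1 = -1.
v=43: a=43^1·(≡35), b=43^1·(≡5) mod 43; (35|43)=+1, (5|43)=-1; (−1)^{1·1·21}·(+1)^1·(-1)^1 = +1.
v=5: a=5^1·(≡2), b=5^1·(≡1) mod 5; (2|5)=-1, (1|5)=+1; (−1)^{1·1·2}·(-1)^1·(+1)^1 = -1.
v=13: a=13^-2·(≡9), b=13^-2·(≡11) mod 13; (9|13)=+1, (11|13)=-1; (−1)^{-2·-2·6}·(+1)^-2·(-1)^-2 = +1.
|Ram(255635, -326155)| = 4, even; anisotropic at {5, 29, 37, 41}.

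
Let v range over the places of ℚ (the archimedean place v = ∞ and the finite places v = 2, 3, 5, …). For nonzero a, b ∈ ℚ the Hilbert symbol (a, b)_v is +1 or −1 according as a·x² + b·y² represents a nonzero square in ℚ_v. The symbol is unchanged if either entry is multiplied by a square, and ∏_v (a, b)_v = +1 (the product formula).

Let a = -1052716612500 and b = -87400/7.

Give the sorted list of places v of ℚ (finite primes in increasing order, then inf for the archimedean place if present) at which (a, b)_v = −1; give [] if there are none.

[2, 5, 19, inf]

(a, b) ≡ (-5, -6118) mod (ℚ^×)²; places V = {2, 3, 5, 7, 19, 23, ∞}.
(a,b)_23: α=2, u≡9; β=1, v≡19 (mod 23); (9|23)=+1, (19|23)=-1; sign (−1)^0·+1^1·-1^2 = +1.
(a,b)_7: α=2, u≡1; β=-1, v≡2 (mod 7); (1|7)=+1, (2|7)=+1; sign (−1)^0·+1^-1·+1^2 = +1.
(a,b)_19: α=2, u≡14; β=1, v≡16 (mod 19); (14|19)=-1, (16|19)=+1; sign (−1)^0·-1^1·+1^2 = -1.
(a,b)_2: α=2, β=3; u≡3, v≡5 (mod 8); ε(u)ε(v)=1·0, αω(v)=2·1, βω(u)=3·1; sum ≡ 1  ⇒  -1.
(a,b)_5: α=5, u≡4; β=2, v≡2 (mod 5); (4|5)=+1, (2|5)=-1; sign (−1)^0·+1^2·-1^5 = -1.
(a,b)_∞: sgn(-5)=−, sgn(-6118)=−, so -1.
(a,b)_3: α=2, u≡1; β=0, v≡2 (mod 3); (1|3)=+1, (2|3)=-1; sign (−1)^0·+1^0·-1^2 = +1.
(-5, -6118 / ℚ) ramifies at {2, 5, 19, ∞}: a division algebra.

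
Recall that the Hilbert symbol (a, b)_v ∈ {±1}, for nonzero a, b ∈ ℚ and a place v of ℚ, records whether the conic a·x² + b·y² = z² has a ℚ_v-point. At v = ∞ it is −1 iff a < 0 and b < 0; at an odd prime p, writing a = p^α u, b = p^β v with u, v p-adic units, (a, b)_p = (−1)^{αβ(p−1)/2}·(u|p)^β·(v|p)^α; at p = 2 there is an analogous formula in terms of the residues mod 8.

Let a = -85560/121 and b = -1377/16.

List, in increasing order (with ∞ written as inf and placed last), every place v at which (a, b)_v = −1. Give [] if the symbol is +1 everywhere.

[5, inf]

Mod squares: a ≡ -21390, b ≡ -17. Check v ∈ {∞, 2, 3, 5, 11, 17, 23, 31}.
v=3: a=3^1·(≡1), b=3^4·(≡1) mod 3; (1|3)=+1, (1|3)=+1; (−1)^{1·4·1}·(+1)^4·(+1)^1 = +1.
v=∞: -21390 < 0 and -17 < 0  ⇒  (a,b)_∞ = -1.
v=17: a=17^0·(≡9), b=17^1·(≡13) mod 17; (9|17)=+1, (13|17)=+1; (−1)^{0·1·8}·(+1)^1·(+1)^0 = +1.
v=31: a=31^1·(≡21), b=31^0·(≡5) mod 31; (21|31)=-1, (5|31)=+1; (−1)^{1·0·15}·(-1)^0·(+1)^1 = +1.
v=2: v_2(a)=3, v_2(b)=-4; units ≡ 1, 7 (mod 8); ε·ε+αω+βω = 0·1+3·0+-4·0 ≡ 0  ⇒  (a,b)_2 = +1.
v=5: a=5^1·(≡3), b=5^0·(≡3) mod 5; (3|5)=-1, (3|5)=-1; (−1)^{1·0·2}·(-1)^0·(-1)^1 = -1.
v=23: a=23^1·(≡1), b=23^0·(≡16) mod 23; (1|23)=+1, (16|23)=+1; (−1)^{1·0·11}·(+1)^0·(+1)^1 = +1.
v=11: a=11^-2·(≡9), b=11^0·(≡4) mod 11; (9|11)=+1, (4|11)=+1; (−1)^{-2·0·5}·(+1)^0·(+1)^-2 = +1.
(-21390, -17 / ℚ) ramifies at {5, ∞}: a division algebra.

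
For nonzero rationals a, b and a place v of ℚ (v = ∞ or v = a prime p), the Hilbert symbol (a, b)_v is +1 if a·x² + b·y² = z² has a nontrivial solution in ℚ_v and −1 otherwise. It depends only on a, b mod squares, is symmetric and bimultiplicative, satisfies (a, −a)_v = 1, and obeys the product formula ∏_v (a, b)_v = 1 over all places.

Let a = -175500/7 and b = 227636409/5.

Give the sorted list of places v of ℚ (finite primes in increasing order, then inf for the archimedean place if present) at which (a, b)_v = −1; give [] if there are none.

[5, 7, 11, 17]

(a, b) ≡ (-1365, 2805) mod (ℚ^×)²; places V = {2, 3, 5, 7, 11, 13, 17, ∞}.
(a,b)_∞: sgn(-1365)=−, sgn(2805)=+, so +1.
(a,b)_2: α=2, β=0; u≡3, v≡5 (mod 8); ε(u)ε(v)=1·0, αω(v)=2·1, βω(u)=0·1; sum ≡ 0  ⇒  +1.
(a,b)_13: α=1, u≡1; β=2, v≡1 (mod 13); (1|13)=+1, (1|13)=+1; sign (−1)^0·+1^2·+1^1 = +1.
(a,b)_7: α=-1, u≡4; β=4, v≡3 (mod 7); (4|7)=+1, (3|7)=-1; sign (−1)^0·+1^4·-1^-1 = -1.
(a,b)_17: α=0, u≡6; β=1, v≡11 (mod 17); (6|17)=-1, (11|17)=-1; sign (−1)^0·-1^1·-1^0 = -1.
(a,b)_3: α=3, u≡1; β=1, v≡2 (mod 3); (1|3)=+1, (2|3)=-1; sign (−1)^1·+1^1·-1^3 = +1.
(a,b)_11: α=0, u≡7; β=1, v≡8 (mod 11); (7|11)=-1, (8|11)=-1; sign (−1)^0·-1^1·-1^0 = -1.
(a,b)_5: α=3, u≡3; β=-1, v≡4 (mod 5); (3|5)=-1, (4|5)=+1; sign (−1)^0·-1^-1·+1^3 = -1.
Ram(-1365, 2805) = {5, 7, 11, 17}; no ℚ_5-point on the conic.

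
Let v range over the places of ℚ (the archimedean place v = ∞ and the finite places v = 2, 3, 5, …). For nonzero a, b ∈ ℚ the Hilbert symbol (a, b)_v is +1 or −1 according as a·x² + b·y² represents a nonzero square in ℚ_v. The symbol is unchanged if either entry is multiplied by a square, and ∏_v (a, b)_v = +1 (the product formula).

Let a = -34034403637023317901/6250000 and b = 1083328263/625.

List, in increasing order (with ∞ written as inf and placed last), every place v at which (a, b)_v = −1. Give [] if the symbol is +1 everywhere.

[2, 29]

Mod squares: a ≡ -29, b ≡ 1767. Check v ∈ {∞, 2, 3, 5, 19, 29, 31}.
v=29: a=29^5·(≡24), b=29^2·(≡14) mod 29; (24|29)=+1, (14|29)=-1; (−1)^{5·2·14}·(+1)^2·(-1)^5 = -1.
v=19: a=19^2·(≡11), b=19^1·(≡16) mod 19; (11|19)=+1, (16|19)=+1; (−1)^{2·1·9}·(+1)^1·(+1)^2 = +1.
v=31: a=31^2·(≡16), b=31^1·(≡29) mod 31; (16|31)=+1, (29|31)=-1; (−1)^{2·1·15}·(+1)^1·(-1)^2 = +1.
v=2: v_2(a)=-4, v_2(b)=0; units ≡ 3, 7 (mod 8); ε·ε+αω+βω = 1·1+-4·0+0·1 ≡ 1  ⇒  (a,b)_2 = -1.
v=5: a=5^-8·(≡4), b=5^-4·(≡3) mod 5; (4|5)=+1, (3|5)=-1; (−1)^{-8·-4·2}·(+1)^-4·(-1)^-8 = +1.
v=3: a=3^14·(≡1), b=3^7·(≡1) mod 3; (1|3)=+1, (1|3)=+1; (−1)^{14·7·1}·(+1)^7·(+1)^14 = +1.
v=∞: -29 < 0 and 1767 > 0  ⇒  (a,b)_∞ = +1.
(-29, 1767 / ℚ) ramifies at {2, 29}: a division algebra.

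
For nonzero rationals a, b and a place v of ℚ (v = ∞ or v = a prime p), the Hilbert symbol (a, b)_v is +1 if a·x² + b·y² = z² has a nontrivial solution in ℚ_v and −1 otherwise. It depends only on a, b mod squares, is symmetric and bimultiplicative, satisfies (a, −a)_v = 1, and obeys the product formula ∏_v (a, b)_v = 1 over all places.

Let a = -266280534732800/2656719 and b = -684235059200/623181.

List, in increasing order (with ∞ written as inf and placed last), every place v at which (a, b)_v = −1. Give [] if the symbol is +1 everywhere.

Mod squares: a ≡ -897, b ≡ -17043. Check v ∈ {∞, 2, 3, 5, 7, 11, 13, 19, 23, 29, 31}.
v=31: a=31^2·(≡2), b=31^0·(≡10) mod 31; (2|31)=+1, (10|31)=+1; (−1)^{2·0·15}·(+1)^0·(+1)^2 = +1.
v=29: a=29^-2·(≡19), b=29^-2·(≡25) mod 29; (19|29)=-1, (25|29)=+1; (−1)^{-2·-2·14}·(-1)^-2·(+1)^-2 = +1.
v=23: a=23^1·(≡22), b=23^1·(≡8) mod 23; (22|23)=-1, (8|23)=+1; (−1)^{1·1·11}·(-1)^1·(+1)^1 = +1.
v=13: a=13^-1·(≡12), b=13^-1·(≡8) mod 13; (12|13)=+1, (8|13)=-1; (−1)^{-1·-1·6}·(+1)^-1·(-1)^-1 = -1.
v=19: a=19^0·(≡10), b=19^-1·(≡12) mod 19; (10|19)=-1, (12|19)=-1; (−1)^{0·-1·9}·(-1)^-1·(-1)^0 = -1.
v=3: a=3^-5·(≡1), b=3^-1·(≡1) mod 3; (1|3)=+1, (1|3)=+1; (−1)^{-5·-1·1}·(+1)^-1·(+1)^-5 = -1.
v=5: a=5^2·(≡2), b=5^2·(≡2) mod 5; (2|5)=-1, (2|5)=-1; (−1)^{2·2·2}·(-1)^2·(-1)^2 = +1.
v=∞: -897 < 0 and -17043 < 0  ⇒  (a,b)_∞ = -1.
v=11: a=11^0·(≡5), b=11^2·(≡7) mod 11; (5|11)=+1, (7|11)=-1; (−1)^{0·2·5}·(+1)^2·(-1)^0 = +1.
v=2: v_2(a)=12, v_2(b)=12; units ≡ 7, 5 (mod 8); ε·ε+αω+βω = 1·0+12·1+12·0 ≡ 0  ⇒  (a,b)_2 = +1.
v=7: a=7^6·(≡6), b=7^4·(≡2) mod 7; (6|7)=-1, (2|7)=+1; (−1)^{6·4·3}·(-1)^4·(+1)^6 = +1.
|Ram(-897, -17043)| = 4, even; anisotropic at {3, 13, 19, ∞}.

[3, 13, 19, inf]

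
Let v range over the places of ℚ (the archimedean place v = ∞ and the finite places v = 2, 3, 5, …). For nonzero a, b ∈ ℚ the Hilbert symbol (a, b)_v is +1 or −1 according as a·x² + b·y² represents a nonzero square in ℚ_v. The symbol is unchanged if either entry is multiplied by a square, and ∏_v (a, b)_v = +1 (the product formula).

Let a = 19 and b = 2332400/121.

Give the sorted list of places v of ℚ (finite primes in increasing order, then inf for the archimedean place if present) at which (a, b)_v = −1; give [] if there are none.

[2, 7]

Mod squares: a ≡ 19, b ≡ 119. Check v ∈ {∞, 2, 5, 7, 11, 17, 19}.
v=5: a=5^0·(≡4), b=5^2·(≡1) mod 5; (4|5)=+1, (1|5)=+1; (−1)^{0·2·2}·(+1)^2·(+1)^0 = +1.
v=2: v_2(a)=0, v_2(b)=4; units ≡ 3, 7 (mod 8); ε·ε+αω+βω = 1·1+0·0+4·1 ≡ 1  ⇒  (a,b)_2 = -1.
v=19: a=19^1·(≡1), b=19^0·(≡16) mod 19; (1|19)=+1, (16|19)=+1; (−1)^{1·0·9}·(+1)^0·(+1)^1 = +1.
v=17: a=17^0·(≡2), b=17^1·(≡5) mod 17; (2|17)=+1, (5|17)=-1; (−1)^{0·1·8}·(+1)^1·(-1)^0 = +1.
v=11: a=11^0·(≡8), b=11^-2·(≡4) mod 11; (8|11)=-1, (4|11)=+1; (−1)^{0·-2·5}·(-1)^-2·(+1)^0 = +1.
v=∞: 19 > 0 and 119 > 0  ⇒  (a,b)_∞ = +1.
v=7: a=7^0·(≡5), b=7^3·(≡5) mod 7; (5|7)=-1, (5|7)=-1; (−1)^{0·3·3}·(-1)^3·(-1)^0 = -1.
|Ram(19, 119)| = 2, even; anisotropic at {2, 7}.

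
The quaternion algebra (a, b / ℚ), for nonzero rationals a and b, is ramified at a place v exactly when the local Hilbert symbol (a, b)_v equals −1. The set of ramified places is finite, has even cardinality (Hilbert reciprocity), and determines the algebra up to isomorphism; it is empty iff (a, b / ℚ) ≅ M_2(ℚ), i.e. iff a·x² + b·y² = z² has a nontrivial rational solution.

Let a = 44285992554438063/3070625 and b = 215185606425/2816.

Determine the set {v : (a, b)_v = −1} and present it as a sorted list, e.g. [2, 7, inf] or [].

[2, 3, 17, 23]

(a, b) ≡ (158530559, 1216347) mod (ℚ^×)²; places V = {2, 3, 5, 11, 13, 17, 19, 23, 29, 31, 41, ∞}.
(a,b)_31: α=3, u≡16; β=3, v≡27 (mod 31); (16|31)=+1, (27|31)=-1; sign (−1)^1·+1^3·-1^3 = +1.
(a,b)_19: α=2, u≡8; β=0, v≡9 (mod 19); (8|19)=-1, (9|19)=+1; sign (−1)^0·-1^0·+1^2 = +1.
(a,b)_13: α=2, u≡5; β=0, v≡11 (mod 13); (5|13)=-1, (11|13)=-1; sign (−1)^0·-1^0·-1^2 = +1.
(a,b)_23: α=1, u≡1; β=0, v≡15 (mod 23); (1|23)=+1, (15|23)=-1; sign (−1)^0·+1^0·-1^1 = -1.
(a,b)_2: α=0, β=-8; u≡7, v≡3 (mod 8); ε(u)ε(v)=1·1, αω(v)=0·1, βω(u)=-8·0; sum ≡ 1  ⇒  -1.
(a,b)_29: α=1, u≡6; β=1, v≡13 (mod 29); (6|29)=+1, (13|29)=+1; sign (−1)^0·+1^1·+1^1 = +1.
(a,b)_41: α=1, u≡11; β=1, v≡7 (mod 41); (11|41)=-1, (7|41)=-1; sign (−1)^0·-1^1·-1^1 = +1.
(a,b)_11: α=1, u≡10; β=-1, v≡3 (mod 11); (10|11)=-1, (3|11)=+1; sign (−1)^1·-1^-1·+1^1 = +1.
(a,b)_17: α=-3, u≡12; β=0, v≡7 (mod 17); (12|17)=-1, (7|17)=-1; sign (−1)^0·-1^0·-1^-3 = -1.
(a,b)_5: α=-4, u≡1; β=2, v≡2 (mod 5); (1|5)=+1, (2|5)=-1; sign (−1)^0·+1^2·-1^-4 = +1.
(a,b)_∞: sgn(158530559)=+, sgn(1216347)=+, so +1.
(a,b)_3: α=4, u≡2; β=5, v≡2 (mod 3); (2|3)=-1, (2|3)=-1; sign (−1)^0·-1^5·-1^4 = -1.
(158530559, 1216347 / ℚ) ramifies at {2, 3, 17, 23}: a division algebra.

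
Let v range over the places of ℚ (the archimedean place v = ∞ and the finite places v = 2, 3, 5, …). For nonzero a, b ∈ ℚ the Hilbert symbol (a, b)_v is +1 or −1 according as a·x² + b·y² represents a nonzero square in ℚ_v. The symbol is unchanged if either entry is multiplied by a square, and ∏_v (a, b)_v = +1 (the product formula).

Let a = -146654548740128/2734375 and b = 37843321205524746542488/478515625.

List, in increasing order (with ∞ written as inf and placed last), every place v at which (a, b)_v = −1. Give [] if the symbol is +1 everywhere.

[2, 17]

(a, b) ≡ (-89726, 22) mod (ℚ^×)²; places V = {2, 5, 7, 11, 13, 17, 29, ∞}.
(a,b)_∞: sgn(-89726)=−, sgn(22)=+, so +1.
(a,b)_11: α=4, u≡3; β=9, v≡8 (mod 11); (3|11)=+1, (8|11)=-1; sign (−1)^0·+1^9·-1^4 = +1.
(a,b)_17: α=3, u≡1; β=4, v≡7 (mod 17); (1|17)=+1, (7|17)=-1; sign (−1)^0·+1^4·-1^3 = -1.
(a,b)_2: α=5, β=3; u≡1, v≡3 (mod 8); ε(u)ε(v)=0·1, αω(v)=5·1, βω(u)=3·0; sum ≡ 1  ⇒  -1.
(a,b)_13: α=3, u≡4; β=4, v≡12 (mod 13); (4|13)=+1, (12|13)=+1; sign (−1)^0·+1^4·+1^3 = +1.
(a,b)_5: α=-8, u≡1; β=-10, v≡2 (mod 5); (1|5)=+1, (2|5)=-1; sign (−1)^0·+1^-10·-1^-8 = +1.
(a,b)_29: α=1, u≡23; β=2, v≡1 (mod 29); (23|29)=+1, (1|29)=+1; sign (−1)^0·+1^2·+1^1 = +1.
(a,b)_7: α=-1, u≡3; β=-2, v≡2 (mod 7); (3|7)=-1, (2|7)=+1; sign (−1)^0·-1^-2·+1^-1 = +1.
Ram(-89726, 22) = {2, 17}; no ℚ_2-point on the conic.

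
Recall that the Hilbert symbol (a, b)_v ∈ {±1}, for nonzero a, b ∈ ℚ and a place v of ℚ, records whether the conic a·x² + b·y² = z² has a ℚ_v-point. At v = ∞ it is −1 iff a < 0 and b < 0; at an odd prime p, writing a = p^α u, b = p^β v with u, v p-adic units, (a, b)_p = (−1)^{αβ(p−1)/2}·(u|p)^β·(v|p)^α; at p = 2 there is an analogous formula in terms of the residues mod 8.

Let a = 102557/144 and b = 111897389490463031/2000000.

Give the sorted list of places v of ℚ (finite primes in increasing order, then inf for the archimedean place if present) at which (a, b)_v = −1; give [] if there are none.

[2, 7]

(a, b) ≡ (2093, 238) mod (ℚ^×)²; places V = {2, 3, 5, 7, 13, 17, 23, ∞}.
(a,b)_23: α=1, u≡11; β=4, v≡1 (mod 23); (11|23)=-1, (1|23)=+1; sign (−1)^0·-1^4·+1^1 = +1.
(a,b)_3: α=-2, u≡2; β=0, v≡1 (mod 3); (2|3)=-1, (1|3)=+1; sign (−1)^0·-1^0·+1^-2 = +1.
(a,b)_2: α=-4, β=-7; u≡5, v≡7 (mod 8); ε(u)ε(v)=0·1, αω(v)=-4·0, βω(u)=-7·1; sum ≡ 1  ⇒  -1.
(a,b)_5: α=0, u≡3; β=-6, v≡2 (mod 5); (3|5)=-1, (2|5)=-1; sign (−1)^0·-1^-6·-1^0 = +1.
(a,b)_13: α=1, u≡11; β=4, v≡10 (mod 13); (11|13)=-1, (10|13)=+1; sign (−1)^0·-1^4·+1^1 = +1.
(a,b)_17: α=0, u≡8; β=1, v≡14 (mod 17); (8|17)=+1, (14|17)=-1; sign (−1)^0·+1^1·-1^0 = +1.
(a,b)_7: α=3, u≡3; β=7, v≡3 (mod 7); (3|7)=-1, (3|7)=-1; sign (−1)^1·-1^7·-1^3 = -1.
(a,b)_∞: sgn(2093)=+, sgn(238)=+, so +1.
Ram(2093, 238) = {2, 7}; no ℚ_2-point on the conic.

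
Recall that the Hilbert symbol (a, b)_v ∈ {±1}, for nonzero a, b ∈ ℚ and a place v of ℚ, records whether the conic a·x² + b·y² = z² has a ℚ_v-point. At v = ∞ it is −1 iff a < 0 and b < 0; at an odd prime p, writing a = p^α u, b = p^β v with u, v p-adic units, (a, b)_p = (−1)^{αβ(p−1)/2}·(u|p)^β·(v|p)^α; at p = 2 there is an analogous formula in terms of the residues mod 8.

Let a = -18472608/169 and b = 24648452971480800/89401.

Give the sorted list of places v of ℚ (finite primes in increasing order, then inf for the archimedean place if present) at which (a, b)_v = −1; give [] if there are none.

[11, 17]

(a, b) ≡ (-2618, 462) mod (ℚ^×)²; places V = {2, 3, 5, 7, 11, 13, 17, 23, 31, ∞}.
(a,b)_23: α=0, u≡9; β=-2, v≡12 (mod 23); (9|23)=+1, (12|23)=+1; sign (−1)^0·+1^-2·+1^0 = +1.
(a,b)_17: α=1, u≡1; β=2, v≡11 (mod 17); (1|17)=+1, (11|17)=-1; sign (−1)^0·+1^2·-1^1 = -1.
(a,b)_31: α=0, u≡12; β=2, v≡28 (mod 31); (12|31)=-1, (28|31)=+1; sign (−1)^0·-1^2·+1^0 = +1.
(a,b)_11: α=1, u≡5; β=3, v≡4 (mod 11); (5|11)=+1, (4|11)=+1; sign (−1)^1·+1^3·+1^1 = -1.
(a,b)_7: α=3, u≡2; β=3, v≡3 (mod 7); (2|7)=+1, (3|7)=-1; sign (−1)^1·+1^3·-1^3 = +1.
(a,b)_3: α=2, u≡1; β=5, v≡1 (mod 3); (1|3)=+1, (1|3)=+1; sign (−1)^0·+1^5·+1^2 = +1.
(a,b)_∞: sgn(-2618)=−, sgn(462)=+, so +1.
(a,b)_13: α=-2, u≡2; β=-2, v≡8 (mod 13); (2|13)=-1, (8|13)=-1; sign (−1)^0·-1^-2·-1^-2 = +1.
(a,b)_5: α=0, u≡3; β=2, v≡2 (mod 5); (3|5)=-1, (2|5)=-1; sign (−1)^0·-1^2·-1^0 = +1.
(a,b)_2: α=5, β=5; u≡3, v≡7 (mod 8); ε(u)ε(v)=1·1, αω(v)=5·0, βω(u)=5·1; sum ≡ 0  ⇒  +1.
(-2618, 462 / ℚ) ramifies at {11, 17}: a division algebra.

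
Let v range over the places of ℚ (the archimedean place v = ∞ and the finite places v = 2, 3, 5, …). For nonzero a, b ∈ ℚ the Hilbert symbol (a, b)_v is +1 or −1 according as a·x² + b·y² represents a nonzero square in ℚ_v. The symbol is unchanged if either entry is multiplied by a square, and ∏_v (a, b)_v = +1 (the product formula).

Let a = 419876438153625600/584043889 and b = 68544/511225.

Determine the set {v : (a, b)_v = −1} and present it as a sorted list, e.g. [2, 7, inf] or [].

[3, 7, 17, 29]

Mod squares: a ≡ 4524261, b ≡ 119. Check v ∈ {∞, 2, 3, 5, 7, 11, 13, 17, 19, 23, 29}.
v=19: a=19^1·(≡16), b=19^0·(≡1) mod 19; (16|19)=+1, (1|19)=+1; (−1)^{1·0·9}·(+1)^0·(+1)^1 = +1.
v=3: a=3^1·(≡2), b=3^2·(≡2) mod 3; (2|3)=-1, (2|3)=-1; (−1)^{1·2·1}·(-1)^2·(-1)^1 = -1.
v=11: a=11^-2·(≡9), b=11^-2·(≡3) mod 11; (9|11)=+1, (3|11)=+1; (−1)^{-2·-2·5}·(+1)^-2·(+1)^-2 = +1.
v=17: a=17^3·(≡4), b=17^1·(≡3) mod 17; (4|17)=+1, (3|17)=-1; (−1)^{3·1·8}·(+1)^1·(-1)^3 = -1.
v=2: v_2(a)=18, v_2(b)=6; units ≡ 5, 7 (mod 8); ε·ε+αω+βω = 0·1+18·0+6·1 ≡ 0  ⇒  (a,b)_2 = +1.
v=13: a=13^-6·(≡1), b=13^-2·(≡11) mod 13; (1|13)=+1, (11|13)=-1; (−1)^{-6·-2·6}·(+1)^-2·(-1)^-6 = +1.
v=23: a=23^1·(≡7), b=23^0·(≡1) mod 23; (7|23)=-1, (1|23)=+1; (−1)^{1·0·11}·(-1)^0·(+1)^1 = +1.
v=5: a=5^2·(≡1), b=5^-2·(≡1) mod 5; (1|5)=+1, (1|5)=+1; (−1)^{2·-2·2}·(+1)^-2·(+1)^2 = +1.
v=∞: 4524261 > 0 and 119 > 0  ⇒  (a,b)_∞ = +1.
v=7: a=7^3·(≡3), b=7^1·(≡6) mod 7; (3|7)=-1, (6|7)=-1; (−1)^{3·1·3}·(-1)^1·(-1)^3 = -1.
v=29: a=29^1·(≡19), b=29^0·(≡8) mod 29; (19|29)=-1, (8|29)=-1; (−1)^{1·0·14}·(-1)^0·(-1)^1 = -1.
Ram(4524261, 119) = {3, 7, 17, 29}; no ℚ_3-point on the conic.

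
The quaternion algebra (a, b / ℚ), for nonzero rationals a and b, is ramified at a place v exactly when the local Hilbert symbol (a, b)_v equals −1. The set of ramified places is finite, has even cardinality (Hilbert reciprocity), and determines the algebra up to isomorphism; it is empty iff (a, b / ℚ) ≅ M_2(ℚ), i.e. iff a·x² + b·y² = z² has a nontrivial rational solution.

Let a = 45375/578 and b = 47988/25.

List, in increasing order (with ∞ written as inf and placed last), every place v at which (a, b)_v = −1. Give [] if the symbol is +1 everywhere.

[2, 5, 31, 43]

Mod squares: a ≡ 30, b ≡ 1333. Check v ∈ {∞, 2, 3, 5, 11, 17, 31, 43}.
v=3: a=3^1·(≡1), b=3^2·(≡1) mod 3; (1|3)=+1, (1|3)=+1; (−1)^{1·2·1}·(+1)^2·(+1)^1 = +1.
v=2: v_2(a)=-1, v_2(b)=2; units ≡ 7, 5 (mod 8); ε·ε+αω+βω = 1·0+-1·1+2·0 ≡ 1  ⇒  (a,b)_2 = -1.
v=∞: 30 > 0 and 1333 > 0  ⇒  (a,b)_∞ = +1.
v=11: a=11^2·(≡2), b=11^0·(≡2) mod 11; (2|11)=-1, (2|11)=-1; (−1)^{2·0·5}·(-1)^0·(-1)^2 = +1.
v=31: a=31^0·(≡29), b=31^1·(≡21) mod 31; (29|31)=-1, (21|31)=-1; (−1)^{0·1·15}·(-1)^1·(-1)^0 = -1.
v=5: a=5^3·(≡1), b=5^-2·(≡3) mod 5; (1|5)=+1, (3|5)=-1; (−1)^{3·-2·2}·(+1)^-2·(-1)^3 = -1.
v=43: a=43^0·(≡39), b=43^1·(≡24) mod 43; (39|43)=-1, (24|43)=+1; (−1)^{0·1·21}·(-1)^1·(+1)^0 = -1.
v=17: a=17^-2·(≡1), b=17^0·(≡6) mod 17; (1|17)=+1, (6|17)=-1; (−1)^{-2·0·8}·(+1)^0·(-1)^-2 = +1.
Ram(30, 1333) = {2, 5, 31, 43}; no ℚ_2-point on the conic.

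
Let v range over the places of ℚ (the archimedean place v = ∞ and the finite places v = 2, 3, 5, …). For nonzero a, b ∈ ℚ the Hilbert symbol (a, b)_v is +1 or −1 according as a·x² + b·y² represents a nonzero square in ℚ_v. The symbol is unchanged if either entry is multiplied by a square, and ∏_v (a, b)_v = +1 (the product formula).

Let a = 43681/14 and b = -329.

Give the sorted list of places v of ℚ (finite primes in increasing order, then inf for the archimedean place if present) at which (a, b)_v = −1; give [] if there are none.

[2, 7]

(a, b) ≡ (14, -329) mod (ℚ^×)²; places V = {2, 7, 11, 19, 47, ∞}.
(a,b)_11: α=2, u≡3; β=0, v≡1 (mod 11); (3|11)=+1, (1|11)=+1; sign (−1)^0·+1^0·+1^2 = +1.
(a,b)_7: α=-1, u≡4; β=1, v≡2 (mod 7); (4|7)=+1, (2|7)=+1; sign (−1)^1·+1^1·+1^-1 = -1.
(a,b)_47: α=0, u≡8; β=1, v≡40 (mod 47); (8|47)=+1, (40|47)=-1; sign (−1)^0·+1^1·-1^0 = +1.
(a,b)_19: α=2, u≡10; β=0, v≡13 (mod 19); (10|19)=-1, (13|19)=-1; sign (−1)^0·-1^0·-1^2 = +1.
(a,b)_∞: sgn(14)=+, sgn(-329)=−, so +1.
(a,b)_2: α=-1, β=0; u≡7, v≡7 (mod 8); ε(u)ε(v)=1·1, αω(v)=-1·0, βω(u)=0·0; sum ≡ 1  ⇒  -1.
(14, -329 / ℚ) ramifies at {2, 7}: a division algebra.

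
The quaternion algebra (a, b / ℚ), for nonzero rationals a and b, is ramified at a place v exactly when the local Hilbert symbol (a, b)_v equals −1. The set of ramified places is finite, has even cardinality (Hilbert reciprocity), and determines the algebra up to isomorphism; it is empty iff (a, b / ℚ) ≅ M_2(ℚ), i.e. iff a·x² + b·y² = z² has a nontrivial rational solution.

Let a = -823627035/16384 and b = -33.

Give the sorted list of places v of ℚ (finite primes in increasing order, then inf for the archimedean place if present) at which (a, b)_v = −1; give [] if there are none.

[5, inf]

(a, b) ≡ (-35, -33) mod (ℚ^×)²; places V = {2, 3, 5, 7, 11, ∞}.
(a,b)_5: α=1, u≡2; β=0, v≡2 (mod 5); (2|5)=-1, (2|5)=-1; sign (−1)^0·-1^0·-1^1 = -1.
(a,b)_∞: sgn(-35)=−, sgn(-33)=−, so -1.
(a,b)_7: α=5, u≡4; β=0, v≡2 (mod 7); (4|7)=+1, (2|7)=+1; sign (−1)^0·+1^0·+1^5 = +1.
(a,b)_2: α=-14, β=0; u≡5, v≡7 (mod 8); ε(u)ε(v)=0·1, αω(v)=-14·0, βω(u)=0·1; sum ≡ 0  ⇒  +1.
(a,b)_3: α=4, u≡1; β=1, v≡1 (mod 3); (1|3)=+1, (1|3)=+1; sign (−1)^0·+1^1·+1^4 = +1.
(a,b)_11: α=2, u≡4; β=1, v≡8 (mod 11); (4|11)=+1, (8|11)=-1; sign (−1)^0·+1^1·-1^2 = +1.
|Ram(-35, -33)| = 2, even; anisotropic at {5, ∞}.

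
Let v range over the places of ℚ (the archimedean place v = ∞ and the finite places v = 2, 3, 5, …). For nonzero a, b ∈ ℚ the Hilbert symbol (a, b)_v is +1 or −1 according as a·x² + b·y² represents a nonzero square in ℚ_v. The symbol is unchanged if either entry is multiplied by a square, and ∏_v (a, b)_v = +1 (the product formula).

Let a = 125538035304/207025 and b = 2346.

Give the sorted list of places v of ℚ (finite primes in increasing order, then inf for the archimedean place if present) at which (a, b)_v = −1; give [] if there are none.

Mod squares: a ≡ 490314, b ≡ 2346. Check v ∈ {∞, 2, 3, 5, 7, 11, 13, 17, 19, 23}.
v=13: a=13^-2·(≡2), b=13^0·(≡6) mod 13; (2|13)=-1, (6|13)=-1; (−1)^{-2·0·6}·(-1)^0·(-1)^-2 = +1.
v=∞: 490314 > 0 and 2346 > 0  ⇒  (a,b)_∞ = +1.
v=7: a=7^-2·(≡6), b=7^0·(≡1) mod 7; (6|7)=-1, (1|7)=+1; (−1)^{-2·0·3}·(-1)^0·(+1)^-2 = +1.
v=5: a=5^-2·(≡4), b=5^0·(≡1) mod 5; (4|5)=+1, (1|5)=+1; (−1)^{-2·0·2}·(+1)^0·(+1)^-2 = +1.
v=17: a=17^1·(≡10), b=17^1·(≡2) mod 17; (10|17)=-1, (2|17)=+1; (−1)^{1·1·8}·(-1)^1·(+1)^1 = -1.
v=11: a=11^3·(≡6), b=11^0·(≡3) mod 11; (6|11)=-1, (3|11)=+1; (−1)^{3·0·5}·(-1)^0·(+1)^3 = +1.
v=2: v_2(a)=3, v_2(b)=1; units ≡ 5, 5 (mod 8); ε·ε+αω+βω = 0·0+3·1+1·1 ≡ 0  ⇒  (a,b)_2 = +1.
v=19: a=19^1·(≡6), b=19^0·(≡9) mod 19; (6|19)=+1, (9|19)=+1; (−1)^{1·0·9}·(+1)^0·(+1)^1 = +1.
v=23: a=23^3·(≡10), b=23^1·(≡10) mod 23; (10|23)=-1, (10|23)=-1; (−1)^{3·1·11}·(-1)^1·(-1)^3 = -1.
v=3: a=3^1·(≡1), b=3^1·(≡2) mod 3; (1|3)=+1, (2|3)=-1; (−1)^{1·1·1}·(+1)^1·(-1)^1 = +1.
Ram(490314, 2346) = {17, 23}; no ℚ_17-point on the conic.

[17, 23]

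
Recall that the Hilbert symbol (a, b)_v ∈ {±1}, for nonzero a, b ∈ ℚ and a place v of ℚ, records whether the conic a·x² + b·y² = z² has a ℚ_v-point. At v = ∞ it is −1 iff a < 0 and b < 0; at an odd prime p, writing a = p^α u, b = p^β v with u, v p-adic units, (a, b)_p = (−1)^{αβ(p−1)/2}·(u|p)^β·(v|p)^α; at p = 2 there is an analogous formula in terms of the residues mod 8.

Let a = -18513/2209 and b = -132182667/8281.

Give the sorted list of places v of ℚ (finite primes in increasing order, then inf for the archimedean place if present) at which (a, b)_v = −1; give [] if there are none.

(a, b) ≡ (-17, -15283) mod (ℚ^×)²; places V = {2, 3, 7, 11, 13, 17, 29, 31, 47, ∞}.
(a,b)_7: α=0, u≡4; β=-2, v≡6 (mod 7); (4|7)=+1, (6|7)=-1; sign (−1)^0·+1^-2·-1^0 = +1.
(a,b)_11: α=2, u≡5; β=0, v≡6 (mod 11); (5|11)=+1, (6|11)=-1; sign (−1)^0·+1^0·-1^2 = +1.
(a,b)_∞: sgn(-17)=−, sgn(-15283)=−, so -1.
(a,b)_3: α=2, u≡1; β=2, v≡2 (mod 3); (1|3)=+1, (2|3)=-1; sign (−1)^0·+1^2·-1^2 = +1.
(a,b)_2: α=0, β=0; u≡7, v≡5 (mod 8); ε(u)ε(v)=1·0, αω(v)=0·1, βω(u)=0·0; sum ≡ 0  ⇒  +1.
(a,b)_47: α=-2, u≡5; β=0, v≡20 (mod 47); (5|47)=-1, (20|47)=-1; sign (−1)^0·-1^0·-1^-2 = +1.
(a,b)_17: α=1, u≡1; β=1, v≡13 (mod 17); (1|17)=+1, (13|17)=+1; sign (−1)^0·+1^1·+1^1 = +1.
(a,b)_29: α=0, u≡21; β=1, v≡25 (mod 29); (21|29)=-1, (25|29)=+1; sign (−1)^0·-1^1·+1^0 = -1.
(a,b)_31: α=0, u≡7; β=3, v≡30 (mod 31); (7|31)=+1, (30|31)=-1; sign (−1)^0·+1^3·-1^0 = +1.
(a,b)_13: α=0, u≡1; β=-2, v≡2 (mod 13); (1|13)=+1, (2|13)=-1; sign (−1)^0·+1^-2·-1^0 = +1.
|Ram(-17, -15283)| = 2, even; anisotropic at {29, ∞}.

[29, inf]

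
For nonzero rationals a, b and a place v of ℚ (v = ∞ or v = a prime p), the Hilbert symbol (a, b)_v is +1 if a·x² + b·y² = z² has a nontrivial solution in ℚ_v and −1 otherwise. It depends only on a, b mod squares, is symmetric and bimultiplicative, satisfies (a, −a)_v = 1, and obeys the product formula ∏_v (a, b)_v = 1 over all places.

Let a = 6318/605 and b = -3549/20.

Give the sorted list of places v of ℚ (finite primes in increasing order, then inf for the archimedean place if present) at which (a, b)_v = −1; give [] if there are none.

[2, 3, 5, 7]

Mod squares: a ≡ 390, b ≡ -105. Check v ∈ {∞, 2, 3, 5, 7, 11, 13}.
v=11: a=11^-2·(≡3), b=11^0·(≡9) mod 11; (3|11)=+1, (9|11)=+1; (−1)^{-2·0·5}·(+1)^0·(+1)^-2 = +1.
v=5: a=5^-1·(≡3), b=5^-1·(≡4) mod 5; (3|5)=-1, (4|5)=+1; (−1)^{-1·-1·2}·(-1)^-1·(+1)^-1 = -1.
v=∞: 390 > 0 and -105 < 0  ⇒  (a,b)_∞ = +1.
v=3: a=3^5·(≡1), b=3^1·(≡1) mod 3; (1|3)=+1, (1|3)=+1; (−1)^{5·1·1}·(+1)^1·(+1)^5 = -1.
v=7: a=7^0·(≡6), b=7^1·(≡3) mod 7; (6|7)=-1, (3|7)=-1; (−1)^{0·1·3}·(-1)^1·(-1)^0 = -1.
v=2: v_2(a)=1, v_2(b)=-2; units ≡ 3, 7 (mod 8); ε·ε+αω+βω = 1·1+1·0+-2·1 ≡ 1  ⇒  (a,b)_2 = -1.
v=13: a=13^1·(≡10), b=13^2·(≡10) mod 13; (10|13)=+1, (10|13)=+1; (−1)^{1·2·6}·(+1)^2·(+1)^1 = +1.
(390, -105 / ℚ) ramifies at {2, 3, 5, 7}: a division algebra.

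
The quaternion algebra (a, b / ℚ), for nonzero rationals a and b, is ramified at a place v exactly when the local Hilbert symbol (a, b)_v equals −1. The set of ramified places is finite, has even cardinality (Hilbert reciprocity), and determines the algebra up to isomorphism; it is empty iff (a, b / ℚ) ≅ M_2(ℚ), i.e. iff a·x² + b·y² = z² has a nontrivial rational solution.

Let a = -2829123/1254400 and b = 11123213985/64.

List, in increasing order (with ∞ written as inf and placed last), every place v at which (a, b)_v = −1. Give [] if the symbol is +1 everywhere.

Mod squares: a ≡ -187, b ≡ 902785. Check v ∈ {∞, 2, 3, 5, 7, 11, 13, 17, 19, 37, 41, 43}.
v=∞: -187 < 0 and 902785 > 0  ⇒  (a,b)_∞ = +1.
v=19: a=19^0·(≡15), b=19^1·(≡3) mod 19; (15|19)=-1, (3|19)=-1; (−1)^{0·1·9}·(-1)^1·(-1)^0 = -1.
v=11: a=11^1·(≡5), b=11^0·(≡9) mod 11; (5|11)=+1, (9|11)=+1; (−1)^{1·0·5}·(+1)^0·(+1)^1 = +1.
v=2: v_2(a)=-10, v_2(b)=-6; units ≡ 5, 1 (mod 8); ε·ε+αω+βω = 0·0+-10·0+-6·1 ≡ 0  ⇒  (a,b)_2 = +1.
v=17: a=17^1·(≡7), b=17^1·(≡14) mod 17; (7|17)=-1, (14|17)=-1; (−1)^{1·1·8}·(-1)^1·(-1)^1 = +1.
v=7: a=7^-2·(≡4), b=7^0·(≡2) mod 7; (4|7)=+1, (2|7)=+1; (−1)^{-2·0·3}·(+1)^0·(+1)^-2 = +1.
v=3: a=3^2·(≡2), b=3^2·(≡1) mod 3; (2|3)=-1, (1|3)=+1; (−1)^{2·2·1}·(-1)^2·(+1)^2 = +1.
v=5: a=5^-2·(≡2), b=5^1·(≡3) mod 5; (2|5)=-1, (3|5)=-1; (−1)^{-2·1·2}·(-1)^1·(-1)^-2 = -1.
v=13: a=13^0·(≡7), b=13^1·(≡10) mod 13; (7|13)=-1, (10|13)=+1; (−1)^{0·1·6}·(-1)^1·(+1)^0 = -1.
v=37: a=37^0·(≡6), b=37^2·(≡32) mod 37; (6|37)=-1, (32|37)=-1; (−1)^{0·2·18}·(-1)^2·(-1)^0 = +1.
v=41: a=41^2·(≡16), b=41^0·(≡34) mod 41; (16|41)=+1, (34|41)=-1; (−1)^{2·0·20}·(+1)^0·(-1)^2 = +1.
v=43: a=43^0·(≡37), b=43^1·(≡10) mod 43; (37|43)=-1, (10|43)=+1; (−1)^{0·1·21}·(-1)^1·(+1)^0 = -1.
(-187, 902785 / ℚ) ramifies at {5, 13, 19, 43}: a division algebra.

[5, 13, 19, 43]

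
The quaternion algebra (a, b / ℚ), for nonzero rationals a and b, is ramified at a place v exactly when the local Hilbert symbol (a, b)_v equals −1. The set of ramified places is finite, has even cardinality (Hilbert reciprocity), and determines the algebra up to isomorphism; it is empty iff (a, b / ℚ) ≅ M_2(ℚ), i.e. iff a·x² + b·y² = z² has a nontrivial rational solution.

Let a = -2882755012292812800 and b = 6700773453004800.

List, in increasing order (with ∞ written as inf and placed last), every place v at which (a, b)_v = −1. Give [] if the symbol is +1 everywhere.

[13, 19]

(a, b) ≡ (-92378, 5083) mod (ℚ^×)²; places V = {2, 3, 5, 11, 13, 17, 19, 23, ∞}.
(a,b)_11: α=3, u≡10; β=0, v≡4 (mod 11); (10|11)=-1, (4|11)=+1; sign (−1)^0·-1^0·+1^3 = +1.
(a,b)_23: α=4, u≡2; β=3, v≡20 (mod 23); (2|23)=+1, (20|23)=-1; sign (−1)^0·+1^3·-1^4 = +1.
(a,b)_5: α=2, u≡3; β=2, v≡2 (mod 5); (3|5)=-1, (2|5)=-1; sign (−1)^0·-1^2·-1^2 = +1.
(a,b)_2: α=13, β=16; u≡3, v≡3 (mod 8); ε(u)ε(v)=1·1, αω(v)=13·1, βω(u)=16·1; sum ≡ 0  ⇒  +1.
(a,b)_3: α=2, u≡1; β=2, v≡1 (mod 3); (1|3)=+1, (1|3)=+1; sign (−1)^0·+1^2·+1^2 = +1.
(a,b)_13: α=1, u≡6; β=3, v≡4 (mod 13); (6|13)=-1, (4|13)=+1; sign (−1)^0·-1^3·+1^1 = -1.
(a,b)_19: α=1, u≡3; β=0, v≡12 (mod 19); (3|19)=-1, (12|19)=-1; sign (−1)^0·-1^0·-1^1 = -1.
(a,b)_17: α=1, u≡12; β=1, v≡5 (mod 17); (12|17)=-1, (5|17)=-1; sign (−1)^0·-1^1·-1^1 = +1.
(a,b)_∞: sgn(-92378)=−, sgn(5083)=+, so +1.
(-92378, 5083 / ℚ) ramifies at {13, 19}: a division algebra.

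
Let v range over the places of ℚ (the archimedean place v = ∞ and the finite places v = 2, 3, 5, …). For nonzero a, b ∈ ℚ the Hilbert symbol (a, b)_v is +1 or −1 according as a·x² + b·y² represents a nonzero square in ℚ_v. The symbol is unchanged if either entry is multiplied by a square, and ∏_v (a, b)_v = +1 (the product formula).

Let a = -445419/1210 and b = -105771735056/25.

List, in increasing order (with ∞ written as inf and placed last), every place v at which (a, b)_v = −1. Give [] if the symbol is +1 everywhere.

[13, 17, 43, inf]

Mod squares: a ≡ -6110, b ≡ -18312281. Check v ∈ {∞, 2, 3, 5, 11, 13, 17, 19, 41, 43, 47}.
v=13: a=13^1·(≡5), b=13^1·(≡10) mod 13; (5|13)=-1, (10|13)=+1; (−1)^{1·1·6}·(-1)^1·(+1)^1 = -1.
v=5: a=5^-1·(≡3), b=5^-2·(≡4) mod 5; (3|5)=-1, (4|5)=+1; (−1)^{-1·-2·2}·(-1)^-2·(+1)^-1 = +1.
v=41: a=41^0·(≡10), b=41^1·(≡22) mod 41; (10|41)=+1, (22|41)=-1; (−1)^{0·1·20}·(+1)^1·(-1)^0 = +1.
v=∞: -6110 < 0 and -18312281 < 0  ⇒  (a,b)_∞ = -1.
v=19: a=19^0·(≡13), b=19^2·(≡12) mod 19; (13|19)=-1, (12|19)=-1; (−1)^{0·2·9}·(-1)^2·(-1)^0 = +1.
v=2: v_2(a)=-1, v_2(b)=4; units ≡ 1, 7 (mod 8); ε·ε+αω+βω = 0·1+-1·0+4·0 ≡ 0  ⇒  (a,b)_2 = +1.
v=43: a=43^0·(≡3), b=43^1·(≡20) mod 43; (3|43)=-1, (20|43)=-1; (−1)^{0·1·21}·(-1)^1·(-1)^0 = -1.
v=17: a=17^0·(≡5), b=17^1·(≡11) mod 17; (5|17)=-1, (11|17)=-1; (−1)^{0·1·8}·(-1)^1·(-1)^0 = -1.
v=3: a=3^6·(≡1), b=3^0·(≡1) mod 3; (1|3)=+1, (1|3)=+1; (−1)^{6·0·1}·(+1)^0·(+1)^6 = +1.
v=11: a=11^-2·(≡7), b=11^0·(≡8) mod 11; (7|11)=-1, (8|11)=-1; (−1)^{-2·0·5}·(-1)^0·(-1)^-2 = +1.
v=47: a=47^1·(≡26), b=47^1·(≡8) mod 47; (26|47)=-1, (8|47)=+1; (−1)^{1·1·23}·(-1)^1·(+1)^1 = +1.
(-6110, -18312281 / ℚ) ramifies at {13, 17, 43, ∞}: a division algebra.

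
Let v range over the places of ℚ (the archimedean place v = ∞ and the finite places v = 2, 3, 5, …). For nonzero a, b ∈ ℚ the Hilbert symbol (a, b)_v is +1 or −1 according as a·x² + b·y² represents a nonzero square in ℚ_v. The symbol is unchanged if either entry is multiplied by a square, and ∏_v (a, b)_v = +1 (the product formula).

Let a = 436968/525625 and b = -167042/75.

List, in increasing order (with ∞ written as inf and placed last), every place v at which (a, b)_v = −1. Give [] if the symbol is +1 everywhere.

[]

(a, b) ≡ (42, -6) mod (ℚ^×)²; places V = {2, 3, 5, 7, 17, 29, ∞}.
(a,b)_17: α=2, u≡8; β=4, v≡7 (mod 17); (8|17)=+1, (7|17)=-1; sign (−1)^0·+1^4·-1^2 = +1.
(a,b)_∞: sgn(42)=+, sgn(-6)=−, so +1.
(a,b)_5: α=-4, u≡3; β=-2, v≡1 (mod 5); (3|5)=-1, (1|5)=+1; sign (−1)^0·-1^-2·+1^-4 = +1.
(a,b)_2: α=3, β=1; u≡5, v≡5 (mod 8); ε(u)ε(v)=0·0, αω(v)=3·1, βω(u)=1·1; sum ≡ 0  ⇒  +1.
(a,b)_7: α=1, u≡6; β=0, v≡4 (mod 7); (6|7)=-1, (4|7)=+1; sign (−1)^0·-1^0·+1^1 = +1.
(a,b)_3: α=3, u≡2; β=-1, v≡1 (mod 3); (2|3)=-1, (1|3)=+1; sign (−1)^1·-1^-1·+1^3 = +1.
(a,b)_29: α=-2, u≡7; β=0, v≡5 (mod 29); (7|29)=+1, (5|29)=+1; sign (−1)^0·+1^0·+1^-2 = +1.
Every local symbol is +1, so the conic 42·x² + -6·y² = z² has ℚ_v-points for all v and hence a ℚ-point; (a, b / ℚ) ≅ M_2(ℚ).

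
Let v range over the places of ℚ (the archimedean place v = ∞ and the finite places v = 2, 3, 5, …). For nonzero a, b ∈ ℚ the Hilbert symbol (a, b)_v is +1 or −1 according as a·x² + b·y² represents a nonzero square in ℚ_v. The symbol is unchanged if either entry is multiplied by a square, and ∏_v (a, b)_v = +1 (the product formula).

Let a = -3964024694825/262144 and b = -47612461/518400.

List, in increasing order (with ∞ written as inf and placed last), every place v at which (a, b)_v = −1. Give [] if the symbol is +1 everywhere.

[2, 19, 29, inf]

(a, b) ≡ (-17, -164749) mod (ℚ^×)²; places V = {2, 3, 5, 13, 17, 19, 23, 29, ∞}.
(a,b)_∞: sgn(-17)=−, sgn(-164749)=−, so -1.
(a,b)_3: α=0, u≡1; β=-4, v≡2 (mod 3); (1|3)=+1, (2|3)=-1; sign (−1)^0·+1^-4·-1^0 = +1.
(a,b)_5: α=2, u≡3; β=-2, v≡4 (mod 5); (3|5)=-1, (4|5)=+1; sign (−1)^0·-1^-2·+1^2 = +1.
(a,b)_2: α=-18, β=-8; u≡7, v≡3 (mod 8); ε(u)ε(v)=1·1, αω(v)=-18·1, βω(u)=-8·0; sum ≡ 1  ⇒  -1.
(a,b)_29: α=0, u≡2; β=1, v≡8 (mod 29); (2|29)=-1, (8|29)=-1; sign (−1)^0·-1^1·-1^0 = -1.
(a,b)_19: α=2, u≡3; β=1, v≡12 (mod 19); (3|19)=-1, (12|19)=-1; sign (−1)^0·-1^1·-1^2 = -1.
(a,b)_17: α=3, u≡16; β=2, v≡16 (mod 17); (16|17)=+1, (16|17)=+1; sign (−1)^0·+1^2·+1^3 = +1.
(a,b)_23: α=2, u≡18; β=1, v≡18 (mod 23); (18|23)=+1, (18|23)=+1; sign (−1)^0·+1^1·+1^2 = +1.
(a,b)_13: α=2, u≡12; β=1, v≡7 (mod 13); (12|13)=+1, (7|13)=-1; sign (−1)^0·+1^1·-1^2 = +1.
|Ram(-17, -164749)| = 4, even; anisotropic at {2, 19, 29, ∞}.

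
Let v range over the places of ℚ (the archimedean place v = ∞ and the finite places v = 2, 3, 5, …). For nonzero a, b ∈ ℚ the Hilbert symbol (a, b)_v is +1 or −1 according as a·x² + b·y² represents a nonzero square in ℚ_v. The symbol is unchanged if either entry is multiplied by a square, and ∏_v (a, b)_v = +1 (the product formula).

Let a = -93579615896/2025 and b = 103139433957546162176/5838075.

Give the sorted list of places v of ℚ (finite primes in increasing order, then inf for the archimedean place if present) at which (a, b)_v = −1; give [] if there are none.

[7, 23]

Mod squares: a ≡ -10166, b ≡ 42. Check v ∈ {∞, 2, 3, 5, 7, 11, 13, 17, 23, 31, 37, 41}.
v=37: a=37^2·(≡9), b=37^2·(≡23) mod 37; (9|37)=+1, (23|37)=-1; (−1)^{2·2·18}·(+1)^2·(-1)^2 = +1.
v=7: a=7^0·(≡5), b=7^1·(≡5) mod 7; (5|7)=-1, (5|7)=-1; (−1)^{0·1·3}·(-1)^1·(-1)^0 = -1.
v=2: v_2(a)=3, v_2(b)=11; units ≡ 5, 5 (mod 8); ε·ε+αω+βω = 0·0+3·1+11·1 ≡ 0  ⇒  (a,b)_2 = +1.
v=31: a=31^0·(≡28), b=31^-2·(≡13) mod 31; (28|31)=+1, (13|31)=-1; (−1)^{0·-2·15}·(+1)^-2·(-1)^0 = +1.
v=13: a=13^1·(≡8), b=13^2·(≡9) mod 13; (8|13)=-1, (9|13)=+1; (−1)^{1·2·6}·(-1)^2·(+1)^1 = +1.
v=17: a=17^1·(≡6), b=17^2·(≡1) mod 17; (6|17)=-1, (1|17)=+1; (−1)^{1·2·8}·(-1)^2·(+1)^1 = +1.
v=41: a=41^2·(≡8), b=41^2·(≡40) mod 41; (8|41)=+1, (40|41)=+1; (−1)^{2·2·20}·(+1)^2·(+1)^2 = +1.
v=11: a=11^0·(≡3), b=11^2·(≡3) mod 11; (3|11)=+1, (3|11)=+1; (−1)^{0·2·5}·(+1)^2·(+1)^0 = +1.
v=23: a=23^1·(≡3), b=23^2·(≡17) mod 23; (3|23)=+1, (17|23)=-1; (−1)^{1·2·11}·(+1)^2·(-1)^1 = -1.
v=∞: -10166 < 0 and 42 > 0  ⇒  (a,b)_∞ = +1.
v=5: a=5^-2·(≡4), b=5^-2·(≡2) mod 5; (4|5)=+1, (2|5)=-1; (−1)^{-2·-2·2}·(+1)^-2·(-1)^-2 = +1.
v=3: a=3^-4·(≡1), b=3^-5·(≡2) mod 3; (1|3)=+1, (2|3)=-1; (−1)^{-4·-5·1}·(+1)^-5·(-1)^-4 = +1.
Ram(-10166, 42) = {7, 23}; no ℚ_7-point on the conic.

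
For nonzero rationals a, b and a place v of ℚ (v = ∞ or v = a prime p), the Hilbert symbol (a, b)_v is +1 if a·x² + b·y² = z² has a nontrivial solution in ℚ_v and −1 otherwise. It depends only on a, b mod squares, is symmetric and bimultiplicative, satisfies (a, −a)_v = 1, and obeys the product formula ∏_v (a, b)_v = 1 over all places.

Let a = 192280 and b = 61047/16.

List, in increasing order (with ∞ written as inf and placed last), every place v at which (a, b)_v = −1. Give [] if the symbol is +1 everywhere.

Mod squares: a ≡ 48070, b ≡ 6783. Check v ∈ {∞, 2, 3, 5, 7, 11, 17, 19, 23}.
v=∞: 48070 > 0 and 6783 > 0  ⇒  (a,b)_∞ = +1.
v=19: a=19^1·(≡12), b=19^1·(≡12) mod 19; (12|19)=-1, (12|19)=-1; (−1)^{1·1·9}·(-1)^1·(-1)^1 = -1.
v=7: a=7^0·(≡4), b=7^1·(≡3) mod 7; (4|7)=+1, (3|7)=-1; (−1)^{0·1·3}·(+1)^1·(-1)^0 = +1.
v=23: a=23^1·(≡11), b=23^0·(≡19) mod 23; (11|23)=-1, (19|23)=-1; (−1)^{1·0·11}·(-1)^0·(-1)^1 = -1.
v=2: v_2(a)=3, v_2(b)=-4; units ≡ 3, 7 (mod 8); ε·ε+αω+βω = 1·1+3·0+-4·1 ≡ 1  ⇒  (a,b)_2 = -1.
v=5: a=5^1·(≡1), b=5^0·(≡2) mod 5; (1|5)=+1, (2|5)=-1; (−1)^{1·0·2}·(+1)^0·(-1)^1 = -1.
v=3: a=3^0·(≡1), b=3^3·(≡2) mod 3; (1|3)=+1, (2|3)=-1; (−1)^{0·3·1}·(+1)^3·(-1)^0 = +1.
v=17: a=17^0·(≡10), b=17^1·(≡13) mod 17; (10|17)=-1, (13|17)=+1; (−1)^{0·1·8}·(-1)^1·(+1)^0 = -1.
v=11: a=11^1·(≡1), b=11^0·(≡6) mod 11; (1|11)=+1, (6|11)=-1; (−1)^{1·0·5}·(+1)^0·(-1)^1 = -1.
(48070, 6783 / ℚ) ramifies at {2, 5, 11, 17, 19, 23}: a division algebra.

[2, 5, 11, 17, 19, 23]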